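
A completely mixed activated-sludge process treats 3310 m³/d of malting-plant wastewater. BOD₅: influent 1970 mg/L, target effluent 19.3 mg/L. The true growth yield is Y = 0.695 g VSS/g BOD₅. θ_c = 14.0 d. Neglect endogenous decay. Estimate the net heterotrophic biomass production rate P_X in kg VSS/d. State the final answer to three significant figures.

Since k_d ≈ 0, Y_obs = Y = 0.695 g VSS/g BOD₅.
Substrate removed = Q·(S₀ − S) = 3310 m³/d × (1970 − 19.3) g/m³ = 6.46×10^6 g/d = 6457 kg/d.
Net biomass production P_X = Y_obs × Q·(S₀ − S) = 0.6950 × 6457 = 4487 kg VSS/d.

P_X ≈ 4490 kg VSS/d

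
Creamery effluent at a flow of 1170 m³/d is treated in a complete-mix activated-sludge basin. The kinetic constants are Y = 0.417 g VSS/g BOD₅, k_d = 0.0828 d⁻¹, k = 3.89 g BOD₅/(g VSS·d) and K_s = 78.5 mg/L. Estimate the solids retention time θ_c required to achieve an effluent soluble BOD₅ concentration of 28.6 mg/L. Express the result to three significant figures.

θ_c ≈ 2.85 d

From 1/θ_c = Y·k·S/(K_s + S) − k_d: Y·k·S/(K_s+S) = 0.417 × 3.89 × 28.6 / (78.5 + 28.6) = 0.4332 d⁻¹.
1/θ_c = 0.4332 − 0.0828 = 0.3504 d⁻¹, so θ_c = 2.854 d.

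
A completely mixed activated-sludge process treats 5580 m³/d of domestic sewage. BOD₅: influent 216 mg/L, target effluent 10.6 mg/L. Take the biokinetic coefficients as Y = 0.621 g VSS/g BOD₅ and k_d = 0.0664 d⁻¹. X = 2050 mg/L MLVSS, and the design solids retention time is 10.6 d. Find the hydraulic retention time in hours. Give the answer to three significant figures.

τ ≈ 9.29 h

From the SRT design equation V = Y Q (S₀−S) θ_c / [X (1 + k_d θ_c)] = 0.621 × 5580 × (216 − 10.6) × 10.6 / [2050 × (1 + 0.0664 × 10.6)] = 7.54×10^6 / 3493 = 2160 m³.
τ = V/Q = 2160/5580 = 0.3871 d, or 9.290 h.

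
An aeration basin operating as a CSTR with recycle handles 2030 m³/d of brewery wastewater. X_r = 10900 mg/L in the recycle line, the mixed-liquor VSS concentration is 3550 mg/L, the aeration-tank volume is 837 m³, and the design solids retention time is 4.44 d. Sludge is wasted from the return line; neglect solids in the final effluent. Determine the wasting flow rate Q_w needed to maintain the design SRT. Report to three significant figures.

Q_w ≈ 61.4 m³/d

θ_c = V·X/(Q_w·X_r) when wasting from the recycle, so Q_w = V·X/(θ_c·X_r) = 837.0 × 3550 / (4.44 × 10900) = 61.40 m³/d.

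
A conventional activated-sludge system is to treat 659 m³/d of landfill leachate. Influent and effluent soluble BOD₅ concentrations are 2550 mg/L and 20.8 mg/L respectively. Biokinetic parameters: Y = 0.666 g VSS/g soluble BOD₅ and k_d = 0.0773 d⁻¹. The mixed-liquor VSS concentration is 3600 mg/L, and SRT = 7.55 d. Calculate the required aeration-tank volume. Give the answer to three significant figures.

From the SRT design equation V = Y Q (S₀−S) θ_c / [X (1 + k_d θ_c)] = 0.666 × 659 × (2550 − 20.8) × 7.55 / [3600 × (1 + 0.0773 × 7.55)] = 8.38×10^6 / 5701 = 1470 m³.

V ≈ 1470 m³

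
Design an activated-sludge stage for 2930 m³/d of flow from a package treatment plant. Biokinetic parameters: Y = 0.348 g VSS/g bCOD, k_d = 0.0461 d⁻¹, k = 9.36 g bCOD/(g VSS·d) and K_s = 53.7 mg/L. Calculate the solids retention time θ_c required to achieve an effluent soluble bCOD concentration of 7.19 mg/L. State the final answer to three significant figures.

θ_c ≈ 2.95 d

At the target effluent, Y k S/(K_s+S) = 0.348×9.36×7.19/60.89 = 0.3846 d⁻¹.
1/θ_c = 0.3846 − 0.0461 = 0.3385 d⁻¹, so θ_c = 2.954 d.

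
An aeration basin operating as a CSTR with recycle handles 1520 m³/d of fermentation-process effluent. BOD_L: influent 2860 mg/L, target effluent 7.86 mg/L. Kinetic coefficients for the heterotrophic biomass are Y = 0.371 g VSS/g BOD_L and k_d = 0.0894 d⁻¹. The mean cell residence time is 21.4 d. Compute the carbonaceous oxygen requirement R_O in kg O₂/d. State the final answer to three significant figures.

R_O ≈ 3550 kg O₂/d

The observed yield is Y_obs = Y/(1 + k_d·θ_c) = 0.371 / (1 + 0.0894 × 21.4) = 0.371 / 2.913 = 0.1274 g VSS per g BOD_L removed.
Q·(S₀ − S) = 1520 × (2860 − 7.86) × 10⁻³ = 4335 kg/d removed.
Net sludge production P_X = 0.1274 × 4335 = 552.1 kg VSS/d.
Carbonaceous O₂ demand = substrate oxidised − cell-mass equivalent = 4335 − 1.42 × 552.1 = 3551 kg O₂/d.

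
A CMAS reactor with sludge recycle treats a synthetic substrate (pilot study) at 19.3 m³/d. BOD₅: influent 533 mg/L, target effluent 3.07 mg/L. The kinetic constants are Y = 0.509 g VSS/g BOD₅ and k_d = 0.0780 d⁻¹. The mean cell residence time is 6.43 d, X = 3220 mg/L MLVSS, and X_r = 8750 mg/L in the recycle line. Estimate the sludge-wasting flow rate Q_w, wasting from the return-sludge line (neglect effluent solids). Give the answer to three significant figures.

Steady-state biomass mass balance: V·X·(1 + k_d·θ_c) = Y·Q·(S₀ − S)·θ_c, so V = 0.509 × 19.3 × (533 − 3.07) × 6.43 / [3220 × (1 + 0.0780 × 6.43)] = 3.35×10^4 / 4835 = 6.923 m³.
θ_c = V·X/(Q_w·X_r) when wasting from the recycle, so Q_w = V·X/(θ_c·X_r) = 6.923 × 3220 / (6.43 × 8750) = 0.3962 m³/d.

Q_w ≈ 0.396 m³/d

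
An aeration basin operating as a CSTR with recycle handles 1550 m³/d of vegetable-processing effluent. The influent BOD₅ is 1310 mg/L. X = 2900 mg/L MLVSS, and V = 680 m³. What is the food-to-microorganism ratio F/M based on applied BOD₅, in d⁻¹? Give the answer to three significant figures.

F/M ≈ 1.03 d⁻¹

F/M = Q·S₀ / (V·X) = 1550 × 1310 / (680.0 × 2900) = 1.030 g BOD₅·(g VSS·d)⁻¹.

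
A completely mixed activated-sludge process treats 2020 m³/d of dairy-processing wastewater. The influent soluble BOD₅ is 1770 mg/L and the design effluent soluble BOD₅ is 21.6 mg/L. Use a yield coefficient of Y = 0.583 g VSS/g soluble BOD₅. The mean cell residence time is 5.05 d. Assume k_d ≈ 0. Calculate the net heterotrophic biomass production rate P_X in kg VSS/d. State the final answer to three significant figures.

P_X ≈ 2060 kg VSS/d

No decay correction is needed, so Y_obs = Y = 0.583.
Substrate removed = Q·(S₀ − S) = 2020 m³/d × (1770 − 21.6) g/m³ = 3.53×10^6 g/d = 3532 kg/d.
P_X = Y_obs · Q(S₀ − S) = 0.5830 × 3532 = 2059 kg VSS/d.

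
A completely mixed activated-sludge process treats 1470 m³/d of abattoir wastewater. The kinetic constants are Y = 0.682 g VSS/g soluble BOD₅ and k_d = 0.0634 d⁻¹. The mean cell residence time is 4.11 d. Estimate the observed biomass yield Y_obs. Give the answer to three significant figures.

The observed yield is Y_obs = Y/(1 + k_d·θ_c) = 0.682 / (1 + 0.0634 × 4.11) = 0.682 / 1.261 = 0.5410 g VSS per g soluble BOD₅ removed.

Y_obs ≈ 0.541 g VSS/g soluble BOD₅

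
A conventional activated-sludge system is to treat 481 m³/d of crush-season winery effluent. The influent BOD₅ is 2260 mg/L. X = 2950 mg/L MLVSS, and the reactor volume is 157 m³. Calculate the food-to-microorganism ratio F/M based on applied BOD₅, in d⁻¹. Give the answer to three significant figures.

F/M = Q·S₀ / (V·X) = 481 × 2260 / (157.0 × 2950) = 2.347 g BOD₅·(g VSS·d)⁻¹.

F/M ≈ 2.35 d⁻¹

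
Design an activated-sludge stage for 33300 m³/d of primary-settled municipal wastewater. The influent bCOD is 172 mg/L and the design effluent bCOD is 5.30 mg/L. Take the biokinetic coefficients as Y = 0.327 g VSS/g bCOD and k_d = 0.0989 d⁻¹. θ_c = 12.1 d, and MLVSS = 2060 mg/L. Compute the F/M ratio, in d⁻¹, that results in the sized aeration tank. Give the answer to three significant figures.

Steady-state biomass mass balance: V·X·(1 + k_d·θ_c) = Y·Q·(S₀ − S)·θ_c, so V = 0.327 × 33300 × (172 − 5.30) × 12.1 / [2060 × (1 + 0.0989 × 12.1)] = 2.2×10^7 / 4525 = 4854 m³.
F/M = Q·S₀ / (V·X) = 33300 × 172 / (4854 × 2060) = 0.5728 g bCOD·(g VSS·d)⁻¹.

F/M ≈ 0.573 d⁻¹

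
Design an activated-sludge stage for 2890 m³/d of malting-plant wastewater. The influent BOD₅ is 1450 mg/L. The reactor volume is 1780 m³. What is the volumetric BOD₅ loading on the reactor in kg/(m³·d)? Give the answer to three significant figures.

L_v = Q S₀ / V = 2890 × 1450 × 10⁻³ / 1780 = 2.354 kg/(m³·d).

L_v ≈ 2.35 kg BOD₅/(m³·d)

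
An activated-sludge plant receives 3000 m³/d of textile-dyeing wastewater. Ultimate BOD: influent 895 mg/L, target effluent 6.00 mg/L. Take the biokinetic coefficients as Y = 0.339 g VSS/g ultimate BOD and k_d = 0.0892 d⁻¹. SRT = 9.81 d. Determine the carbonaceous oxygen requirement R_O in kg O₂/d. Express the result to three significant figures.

Observed yield with endogenous decay: Y_obs = Y / (1 + k_d·θ_c) = 0.339 / (1 + 0.0892 × 9.81) = 0.339 / 1.875 = 0.1808 g VSS/g ultimate BOD.
Substrate removed = Q·(S₀ − S) = 3000 m³/d × (895 − 6.00) g/m³ = 2.67×10^6 g/d = 2667 kg/d.
Net sludge production P_X = 0.1808 × 2667 = 482.2 kg VSS/d.
Carbonaceous O₂ demand = substrate oxidised − cell-mass equivalent = 2667 − 1.42 × 482.2 = 1982 kg O₂/d.

R_O ≈ 1980 kg O₂/d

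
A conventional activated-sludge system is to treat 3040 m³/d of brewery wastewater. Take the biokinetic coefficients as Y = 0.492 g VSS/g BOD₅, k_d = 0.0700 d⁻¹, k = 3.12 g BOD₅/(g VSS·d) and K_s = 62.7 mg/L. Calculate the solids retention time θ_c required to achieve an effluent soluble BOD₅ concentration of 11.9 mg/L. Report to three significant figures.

From 1/θ_c = Y·k·S/(K_s + S) − k_d: Y·k·S/(K_s+S) = 0.492 × 3.12 × 11.9 / (62.7 + 11.9) = 0.2449 d⁻¹.
Then 1/θ_c = μ − k_d = 0.2449 − 0.0700 = 0.1749 d⁻¹, giving θ_c = 5.719 d.

θ_c ≈ 5.72 d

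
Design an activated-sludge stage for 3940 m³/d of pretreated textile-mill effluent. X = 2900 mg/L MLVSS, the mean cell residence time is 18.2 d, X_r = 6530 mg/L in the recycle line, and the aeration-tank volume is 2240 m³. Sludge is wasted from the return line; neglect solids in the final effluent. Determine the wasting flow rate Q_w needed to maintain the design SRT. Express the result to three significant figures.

Q_w ≈ 54.7 m³/d

θ_c = V·X/(Q_w·X_r) when wasting from the recycle, so Q_w = V·X/(θ_c·X_r) = 2240 × 2900 / (18.2 × 6530) = 54.66 m³/d.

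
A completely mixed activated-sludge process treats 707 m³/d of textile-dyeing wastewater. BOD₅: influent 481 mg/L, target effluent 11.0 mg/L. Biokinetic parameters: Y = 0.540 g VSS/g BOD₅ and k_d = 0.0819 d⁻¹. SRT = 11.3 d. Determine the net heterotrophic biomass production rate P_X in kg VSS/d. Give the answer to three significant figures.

Correct the yield for decay: Y_obs = Y/(1 + k_d θ_c) = 0.540 / (1 + 0.0819 × 11.3) = 0.540 / 1.925 = 0.2805.
Substrate removed = Q·(S₀ − S) = 707 m³/d × (481 − 11.0) g/m³ = 3.32×10^5 g/d = 332.3 kg/d.
Net biomass production P_X = Y_obs × Q·(S₀ − S) = 0.2805 × 332.3 = 93.19 kg VSS/d.

P_X ≈ 93.2 kg VSS/d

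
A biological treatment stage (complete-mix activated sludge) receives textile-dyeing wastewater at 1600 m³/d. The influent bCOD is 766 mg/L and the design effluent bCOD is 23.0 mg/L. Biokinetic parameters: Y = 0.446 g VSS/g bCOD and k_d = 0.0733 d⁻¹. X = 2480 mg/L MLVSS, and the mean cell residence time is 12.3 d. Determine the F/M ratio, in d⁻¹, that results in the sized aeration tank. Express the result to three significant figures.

F/M ≈ 0.357 d⁻¹

Steady-state biomass mass balance: V·X·(1 + k_d·θ_c) = Y·Q·(S₀ − S)·θ_c, so V = 0.446 × 1600 × (766 − 23.0) × 12.3 / [2480 × (1 + 0.0733 × 12.3)] = 6.52×10^6 / 4716 = 1383 m³.
Food-to-microorganism ratio F/M = Q S₀ / (V X) = 1600 × 766 / (1383 × 2480) = 0.3574 d⁻¹.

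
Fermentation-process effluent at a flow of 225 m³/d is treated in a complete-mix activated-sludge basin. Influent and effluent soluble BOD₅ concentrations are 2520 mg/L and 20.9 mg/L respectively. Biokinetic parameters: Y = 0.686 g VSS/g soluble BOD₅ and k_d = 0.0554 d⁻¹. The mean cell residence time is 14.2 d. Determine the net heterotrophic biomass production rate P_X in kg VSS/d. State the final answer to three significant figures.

Correct the yield for decay: Y_obs = Y/(1 + k_d θ_c) = 0.686 / (1 + 0.0554 × 14.2) = 0.686 / 1.787 = 0.3840.
Q·(S₀ − S) = 225 × (2520 − 20.9) × 10⁻³ = 562.3 kg/d removed.
P_X = Y_obs · Q(S₀ − S) = 0.3840 × 562.3 = 215.9 kg VSS/d.

P_X ≈ 216 kg VSS/d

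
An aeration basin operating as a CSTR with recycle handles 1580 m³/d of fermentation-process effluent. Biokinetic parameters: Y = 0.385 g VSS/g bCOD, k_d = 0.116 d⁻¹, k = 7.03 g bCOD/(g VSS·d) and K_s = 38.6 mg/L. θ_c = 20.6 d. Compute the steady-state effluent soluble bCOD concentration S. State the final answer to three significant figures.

S ≈ 2.50 mg/L

For a completely mixed reactor with recycle the Lawrence–McCarty relation gives S = K_s·(1 + k_d·θ_c) / [θ_c·(Y·k − k_d) − 1] = 38.6 × (1 + 0.116 × 20.6) / [20.6 × (0.385 × 7.03 − 0.116) − 1] = 130.8 / 52.37 = 2.499 mg/L.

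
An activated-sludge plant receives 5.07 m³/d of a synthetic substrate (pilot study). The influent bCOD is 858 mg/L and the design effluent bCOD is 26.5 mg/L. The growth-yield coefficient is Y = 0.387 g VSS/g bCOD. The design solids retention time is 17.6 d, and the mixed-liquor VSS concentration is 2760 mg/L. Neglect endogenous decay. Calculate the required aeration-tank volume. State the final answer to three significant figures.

V ≈ 10.4 m³

Biomass mass balance (decay neglected): V·X = Y·Q·(S₀ − S)·θ_c, so V = 0.387 × 5.07 × (858 − 26.5) × 17.6 / 2760 = 10.40 m³.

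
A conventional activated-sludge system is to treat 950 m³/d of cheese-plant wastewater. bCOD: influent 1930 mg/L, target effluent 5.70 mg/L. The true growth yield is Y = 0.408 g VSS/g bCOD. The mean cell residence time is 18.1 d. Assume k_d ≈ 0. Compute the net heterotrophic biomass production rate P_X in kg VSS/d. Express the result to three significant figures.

P_X ≈ 746 kg VSS/d

Since k_d ≈ 0, Y_obs = Y = 0.408 g VSS/g bCOD.
Substrate removed = Q·(S₀ − S) = 950 m³/d × (1930 − 5.70) g/m³ = 1.83×10^6 g/d = 1828 kg/d.
Biomass produced: P_X = Y_obs·Q·ΔS = 0.4080 × 1828 ≈ 745.9 kg VSS/d.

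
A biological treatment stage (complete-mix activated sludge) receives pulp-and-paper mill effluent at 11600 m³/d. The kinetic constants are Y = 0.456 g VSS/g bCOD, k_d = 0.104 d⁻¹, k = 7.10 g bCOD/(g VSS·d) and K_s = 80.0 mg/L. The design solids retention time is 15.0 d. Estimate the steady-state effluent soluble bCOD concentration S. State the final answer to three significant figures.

S ≈ 4.45 mg/L

For a completely mixed reactor with recycle the Lawrence–McCarty relation gives S = K_s·(1 + k_d·θ_c) / [θ_c·(Y·k − k_d) − 1] = 80.0 × (1 + 0.104 × 15.0) / [15.0 × (0.456 × 7.10 − 0.104) − 1] = 204.8 / 46.00 = 4.452 mg/L.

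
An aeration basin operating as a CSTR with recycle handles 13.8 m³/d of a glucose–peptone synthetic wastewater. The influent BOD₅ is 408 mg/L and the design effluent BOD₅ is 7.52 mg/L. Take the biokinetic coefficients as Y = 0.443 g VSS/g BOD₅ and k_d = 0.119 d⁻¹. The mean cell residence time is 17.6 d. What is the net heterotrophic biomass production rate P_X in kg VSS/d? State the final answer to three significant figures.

Observed yield with endogenous decay: Y_obs = Y / (1 + k_d·θ_c) = 0.443 / (1 + 0.119 × 17.6) = 0.443 / 3.094 = 0.1432 g VSS/g BOD₅.
ΔS = 408 − 7.52 = 400.5 mg/L, so the substrate removal rate is 13.8 × 400.5/1000 = 5.527 kg BOD₅/d.
So the net sludge growth is P_X = 0.1432 × 5.527 = 0.7912 kg VSS/d.

P_X ≈ 0.791 kg VSS/d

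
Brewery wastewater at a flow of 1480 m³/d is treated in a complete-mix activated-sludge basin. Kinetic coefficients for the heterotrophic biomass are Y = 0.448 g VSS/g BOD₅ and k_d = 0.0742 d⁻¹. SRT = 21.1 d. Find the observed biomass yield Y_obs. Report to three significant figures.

Y_obs ≈ 0.175 g VSS/g BOD₅

Correct the yield for decay: Y_obs = Y/(1 + k_d θ_c) = 0.448 / (1 + 0.0742 × 21.1) = 0.448 / 2.566 = 0.1746.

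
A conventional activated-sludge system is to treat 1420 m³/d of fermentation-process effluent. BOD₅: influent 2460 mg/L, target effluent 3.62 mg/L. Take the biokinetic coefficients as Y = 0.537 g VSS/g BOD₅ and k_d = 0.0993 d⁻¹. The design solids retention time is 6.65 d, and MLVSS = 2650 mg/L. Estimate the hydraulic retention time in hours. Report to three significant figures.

Steady-state biomass mass balance: V·X·(1 + k_d·θ_c) = Y·Q·(S₀ − S)·θ_c, so V = 0.537 × 1420 × (2460 − 3.62) × 6.65 / [2650 × (1 + 0.0993 × 6.65)] = 1.25×10^7 / 4400 = 2831 m³.
τ = V/Q = 2831/1420 = 1.994 d, or 47.85 h.

τ ≈ 47.8 h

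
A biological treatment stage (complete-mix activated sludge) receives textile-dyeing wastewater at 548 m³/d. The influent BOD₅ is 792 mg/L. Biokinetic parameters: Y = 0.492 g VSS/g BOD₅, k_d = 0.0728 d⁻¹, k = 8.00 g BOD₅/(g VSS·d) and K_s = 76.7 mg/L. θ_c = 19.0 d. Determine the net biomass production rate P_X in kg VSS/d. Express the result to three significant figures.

For a completely mixed reactor with recycle the Lawrence–McCarty relation gives S = K_s·(1 + k_d·θ_c) / [θ_c·(Y·k − k_d) − 1] = 76.7 × (1 + 0.0728 × 19.0) / [19.0 × (0.492 × 8.00 − 0.0728) − 1] = 182.8 / 72.40 = 2.525 mg/L.
Correct the yield for decay: Y_obs = Y/(1 + k_d θ_c) = 0.492 / (1 + 0.0728 × 19.0) = 0.492 / 2.383 = 0.2064.
Substrate removed = Q·(S₀ − S) = 548 m³/d × (792 − 2.52) g/m³ = 4.33×10^5 g/d = 432.6 kg/d.
Biomass produced: P_X = Y_obs·Q·ΔS = 0.2064 × 432.6 ≈ 89.32 kg VSS/d.

P_X ≈ 89.3 kg VSS/d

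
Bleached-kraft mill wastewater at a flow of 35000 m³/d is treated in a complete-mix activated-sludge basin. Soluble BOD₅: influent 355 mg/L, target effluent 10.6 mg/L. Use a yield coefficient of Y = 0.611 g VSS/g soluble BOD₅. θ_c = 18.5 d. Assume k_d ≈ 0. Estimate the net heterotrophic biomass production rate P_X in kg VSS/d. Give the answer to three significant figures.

P_X ≈ 7360 kg VSS/d

No decay correction is needed, so Y_obs = Y = 0.611.
Mass of soluble BOD₅ removed per day: Q(S₀ − S) = 35000 × 344.4 g/m³ = 12054 kg/d.
Net biomass production P_X = Y_obs × Q·(S₀ − S) = 0.6110 × 12054 = 7365 kg VSS/d.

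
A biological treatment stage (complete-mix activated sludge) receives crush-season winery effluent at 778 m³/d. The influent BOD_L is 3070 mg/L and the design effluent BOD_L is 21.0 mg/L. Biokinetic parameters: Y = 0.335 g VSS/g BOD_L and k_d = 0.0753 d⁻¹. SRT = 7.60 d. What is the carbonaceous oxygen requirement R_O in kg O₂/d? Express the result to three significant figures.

R_O ≈ 1650 kg O₂/d

Correct the yield for decay: Y_obs = Y/(1 + k_d θ_c) = 0.335 / (1 + 0.0753 × 7.60) = 0.335 / 1.572 = 0.2131.
Q·(S₀ − S) = 778 × (3070 − 21.0) × 10⁻³ = 2372 kg/d removed.
Biomass synthesised: P_X = Y_obs × 2372 = 505.4 kg VSS/d.
R_O = Q·ΔS − 1.42 P_X = 2372 − 717.7 = 1654 kg O₂/d.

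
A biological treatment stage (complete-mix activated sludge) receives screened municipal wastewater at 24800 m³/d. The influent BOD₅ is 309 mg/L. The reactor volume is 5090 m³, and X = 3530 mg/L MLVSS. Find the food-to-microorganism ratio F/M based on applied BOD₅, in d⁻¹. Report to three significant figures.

F/M = Q·S₀ / (V·X) = 24800 × 309 / (5090 × 3530) = 0.4265 g BOD₅·(g VSS·d)⁻¹.

F/M ≈ 0.426 d⁻¹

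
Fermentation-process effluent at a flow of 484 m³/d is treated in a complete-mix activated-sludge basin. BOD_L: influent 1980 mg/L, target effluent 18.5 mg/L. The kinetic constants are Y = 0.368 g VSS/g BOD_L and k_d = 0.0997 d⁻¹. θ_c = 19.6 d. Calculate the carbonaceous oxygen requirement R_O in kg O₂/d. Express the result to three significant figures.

R_O ≈ 781 kg O₂/d

Y_obs = Y / (1 + k_d θ_c) = 0.368 / (1 + 0.0997 × 19.6) = 0.368 / 2.954 = 0.1246.
ΔS = 1980 − 18.5 = 1962 mg/L, so the substrate removal rate is 484 × 1962/1000 = 949.4 kg BOD_L/d.
P_X = Y_obs·Q·(S₀ − S) = 0.1246 × 949.4 = 118.3 kg VSS/d.
R_O = Q·ΔS − 1.42 P_X = 949.4 − 167.9 = 781.4 kg O₂/d.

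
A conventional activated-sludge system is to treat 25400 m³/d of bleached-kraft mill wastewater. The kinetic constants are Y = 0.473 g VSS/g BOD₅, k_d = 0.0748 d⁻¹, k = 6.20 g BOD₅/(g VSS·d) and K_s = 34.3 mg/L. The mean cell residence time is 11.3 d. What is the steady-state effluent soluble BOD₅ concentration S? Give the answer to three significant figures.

S ≈ 2.02 mg/L

For a completely mixed reactor with recycle the Lawrence–McCarty relation gives S = K_s·(1 + k_d·θ_c) / [θ_c·(Y·k − k_d) − 1] = 34.3 × (1 + 0.0748 × 11.3) / [11.3 × (0.473 × 6.20 − 0.0748) − 1] = 63.29 / 31.29 = 2.023 mg/L.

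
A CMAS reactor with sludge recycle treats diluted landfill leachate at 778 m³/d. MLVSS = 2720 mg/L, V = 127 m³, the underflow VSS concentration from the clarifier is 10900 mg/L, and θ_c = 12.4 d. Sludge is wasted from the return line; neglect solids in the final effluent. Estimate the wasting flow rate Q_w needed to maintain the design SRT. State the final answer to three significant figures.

Q_w ≈ 2.56 m³/d

Wasting from the return line (neglecting effluent solids): Q_w = V·X / (θ_c·X_r) = 127.0 × 2720 / (12.4 × 10900) = 2.556 m³/d.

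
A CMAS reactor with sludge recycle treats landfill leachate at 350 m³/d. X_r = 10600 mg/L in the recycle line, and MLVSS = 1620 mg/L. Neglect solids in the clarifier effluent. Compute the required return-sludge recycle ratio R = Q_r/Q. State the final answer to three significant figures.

R ≈ 0.180

Mass balance around the secondary clarifier (neglecting effluent solids): R = X / (X_r − X) = 1620 / (10600 − 1620) = 0.1804.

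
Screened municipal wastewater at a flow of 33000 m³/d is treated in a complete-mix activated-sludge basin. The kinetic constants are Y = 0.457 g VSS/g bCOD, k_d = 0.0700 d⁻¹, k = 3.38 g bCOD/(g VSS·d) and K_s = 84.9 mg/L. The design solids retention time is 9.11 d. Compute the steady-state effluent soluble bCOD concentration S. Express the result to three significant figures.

From the Monod/SRT balance for a CMAS, S = K_s·(1+k_d θ_c)/[θ_c·(Y k − k_d) − 1] = 84.9 × (1 + 0.0700 × 9.11) / [9.11 × (0.457 × 3.38 − 0.0700) − 1] = 139.0 / 12.43 = 11.18 mg/L.

S ≈ 11.2 mg/L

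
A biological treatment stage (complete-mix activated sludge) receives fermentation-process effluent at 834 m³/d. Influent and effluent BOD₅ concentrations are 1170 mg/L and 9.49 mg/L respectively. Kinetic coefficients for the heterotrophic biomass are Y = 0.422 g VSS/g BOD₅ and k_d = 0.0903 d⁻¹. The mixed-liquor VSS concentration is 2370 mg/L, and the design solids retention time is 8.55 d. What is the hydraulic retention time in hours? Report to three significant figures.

Rearranging the biomass balance for a CMAS with decay, V = Y·Q·ΔS·θ_c / [X·(1+k_d θ_c)] = 0.422 × 834 × (1170 − 9.49) × 8.55 / [2370 × (1 + 0.0903 × 8.55)] = 3.49×10^6 / 4200 = 831.5 m³.
Hydraulic retention time τ = V/Q = 831.5 / 834 = 0.9970 d = 23.93 h.

τ ≈ 23.9 h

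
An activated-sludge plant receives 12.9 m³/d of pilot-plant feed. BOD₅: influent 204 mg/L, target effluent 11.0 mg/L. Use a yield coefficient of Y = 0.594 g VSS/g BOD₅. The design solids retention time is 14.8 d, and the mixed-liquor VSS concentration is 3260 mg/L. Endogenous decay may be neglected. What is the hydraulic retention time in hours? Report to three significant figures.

τ ≈ 12.5 h

V·X = Y·Q·ΔS·θ_c gives V = 0.594 × 12.9 × (204 − 11.0) × 14.8 / 3260 = 6.714 m³.
Hydraulic retention time τ = V/Q = 6.714 / 12.9 = 0.5205 d = 12.49 h.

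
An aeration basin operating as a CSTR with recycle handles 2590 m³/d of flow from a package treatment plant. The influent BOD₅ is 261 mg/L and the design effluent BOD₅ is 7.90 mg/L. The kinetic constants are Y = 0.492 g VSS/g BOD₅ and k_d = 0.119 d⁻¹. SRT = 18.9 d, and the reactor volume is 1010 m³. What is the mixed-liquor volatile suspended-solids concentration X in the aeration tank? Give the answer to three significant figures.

Solving the biomass balance for X: X = Y Q (S₀−S) θ_c / [V (1+k_d θ_c)] = 0.492 × 2590 × (261 − 7.90) × 18.9 / [1010 × (1 + 0.119 × 18.9)] = 1858 mg/L.

X ≈ 1860 mg/L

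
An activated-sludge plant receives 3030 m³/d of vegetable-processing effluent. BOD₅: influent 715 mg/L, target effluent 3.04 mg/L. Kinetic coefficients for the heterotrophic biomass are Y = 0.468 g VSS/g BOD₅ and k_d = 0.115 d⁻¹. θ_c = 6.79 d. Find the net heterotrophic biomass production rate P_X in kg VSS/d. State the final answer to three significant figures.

The observed yield is Y_obs = Y/(1 + k_d·θ_c) = 0.468 / (1 + 0.115 × 6.79) = 0.468 / 1.781 = 0.2628 g VSS per g BOD₅ removed.
ΔS = 715 − 3.04 = 712.0 mg/L, so the substrate removal rate is 3030 × 712.0/1000 = 2157 kg BOD₅/d.
P_X = Y_obs · Q(S₀ − S) = 0.2628 × 2157 = 566.9 kg VSS/d.

P_X ≈ 567 kg VSS/d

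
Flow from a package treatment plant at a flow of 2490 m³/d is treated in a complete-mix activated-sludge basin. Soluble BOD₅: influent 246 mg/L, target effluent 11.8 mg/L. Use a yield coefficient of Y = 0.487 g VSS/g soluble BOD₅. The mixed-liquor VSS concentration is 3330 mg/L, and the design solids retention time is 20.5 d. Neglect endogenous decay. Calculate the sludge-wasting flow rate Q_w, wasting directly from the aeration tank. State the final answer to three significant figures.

Q_w ≈ 85.3 m³/d

Biomass mass balance (decay neglected): V·X = Y·Q·(S₀ − S)·θ_c, so V = 0.487 × 2490 × (246 − 11.8) × 20.5 / 3330 = 1748 m³.
Wasting from the aeration tank: Q_w = V / θ_c = 1748 / 20.5 = 85.28 m³/d.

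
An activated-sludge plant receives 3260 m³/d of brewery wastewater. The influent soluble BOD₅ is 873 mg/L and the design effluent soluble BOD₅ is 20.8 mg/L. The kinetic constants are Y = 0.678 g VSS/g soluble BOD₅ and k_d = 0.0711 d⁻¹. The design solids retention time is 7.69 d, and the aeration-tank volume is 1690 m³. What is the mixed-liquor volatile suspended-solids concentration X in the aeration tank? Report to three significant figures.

From V·X·(1 + k_d·θ_c) = Y·Q·(S₀ − S)·θ_c: X = 0.678 × 3260 × (873 − 20.8) × 7.69 / [1690 × (1 + 0.0711 × 7.69)] = 5541 mg/L.

X ≈ 5540 mg/L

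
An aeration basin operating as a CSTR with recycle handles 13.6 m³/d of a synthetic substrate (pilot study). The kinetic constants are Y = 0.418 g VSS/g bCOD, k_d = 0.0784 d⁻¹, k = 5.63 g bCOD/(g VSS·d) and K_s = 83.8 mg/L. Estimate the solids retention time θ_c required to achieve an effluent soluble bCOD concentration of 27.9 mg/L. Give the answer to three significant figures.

θ_c ≈ 1.96 d

At the target effluent, Y k S/(K_s+S) = 0.418×5.63×27.9/111.7 = 0.5878 d⁻¹.
1/θ_c = 0.5878 − 0.0784 = 0.5094 d⁻¹, so θ_c = 1.963 d.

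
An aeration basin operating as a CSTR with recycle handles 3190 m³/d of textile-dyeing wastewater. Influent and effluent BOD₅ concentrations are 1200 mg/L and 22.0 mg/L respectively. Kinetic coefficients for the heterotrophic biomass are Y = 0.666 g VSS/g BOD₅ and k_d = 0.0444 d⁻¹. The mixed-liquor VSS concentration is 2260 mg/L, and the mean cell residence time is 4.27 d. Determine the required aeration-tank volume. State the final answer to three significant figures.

Steady-state biomass mass balance: V·X·(1 + k_d·θ_c) = Y·Q·(S₀ − S)·θ_c, so V = 0.666 × 3190 × (1200 − 22.0) × 4.27 / [2260 × (1 + 0.0444 × 4.27)] = 1.07×10^7 / 2688 = 3975 m³.

V ≈ 3970 m³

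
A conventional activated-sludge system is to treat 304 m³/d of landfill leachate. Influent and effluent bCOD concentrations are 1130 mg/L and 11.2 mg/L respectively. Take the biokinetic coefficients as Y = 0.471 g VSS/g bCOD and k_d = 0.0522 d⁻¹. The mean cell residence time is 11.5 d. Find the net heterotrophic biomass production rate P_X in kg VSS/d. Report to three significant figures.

The observed yield is Y_obs = Y/(1 + k_d·θ_c) = 0.471 / (1 + 0.0522 × 11.5) = 0.471 / 1.600 = 0.2943 g VSS per g bCOD removed.
ΔS = 1130 − 11.2 = 1119 mg/L, so the substrate removal rate is 304 × 1119/1000 = 340.1 kg bCOD/d.
P_X = Y_obs · Q(S₀ − S) = 0.2943 × 340.1 = 100.1 kg VSS/d.

P_X ≈ 100 kg VSS/d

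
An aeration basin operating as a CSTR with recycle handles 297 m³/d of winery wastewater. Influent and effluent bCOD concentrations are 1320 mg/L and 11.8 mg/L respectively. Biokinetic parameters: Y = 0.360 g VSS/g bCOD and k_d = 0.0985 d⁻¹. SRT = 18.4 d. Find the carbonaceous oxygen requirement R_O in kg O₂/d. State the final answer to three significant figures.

The observed yield is Y_obs = Y/(1 + k_d·θ_c) = 0.360 / (1 + 0.0985 × 18.4) = 0.360 / 2.812 = 0.1280 g VSS per g bCOD removed.
Mass of bCOD removed per day: Q(S₀ − S) = 297 × 1308 g/m³ = 388.5 kg/d.
Biomass synthesised: P_X = Y_obs × 388.5 = 49.73 kg VSS/d.
R_O = Q·ΔS − 1.42 P_X = 388.5 − 70.62 = 317.9 kg O₂/d.

R_O ≈ 318 kg O₂/d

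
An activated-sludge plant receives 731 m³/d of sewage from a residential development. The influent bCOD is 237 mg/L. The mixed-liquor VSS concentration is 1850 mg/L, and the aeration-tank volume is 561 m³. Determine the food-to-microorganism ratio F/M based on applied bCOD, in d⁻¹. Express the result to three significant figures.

Food-to-microorganism ratio F/M = Q S₀ / (V X) = 731 × 237 / (561.0 × 1850) = 0.1669 d⁻¹.

F/M ≈ 0.167 d⁻¹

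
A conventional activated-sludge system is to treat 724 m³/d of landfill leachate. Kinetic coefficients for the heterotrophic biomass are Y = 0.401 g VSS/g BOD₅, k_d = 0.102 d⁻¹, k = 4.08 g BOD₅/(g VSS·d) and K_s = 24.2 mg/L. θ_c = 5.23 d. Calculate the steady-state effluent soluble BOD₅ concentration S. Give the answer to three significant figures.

S ≈ 5.28 mg/L

From the Monod/SRT balance for a CMAS, S = K_s·(1+k_d θ_c)/[θ_c·(Y k − k_d) − 1] = 24.2 × (1 + 0.102 × 5.23) / [5.23 × (0.401 × 4.08 − 0.102) − 1] = 37.11 / 7.023 = 5.284 mg/L.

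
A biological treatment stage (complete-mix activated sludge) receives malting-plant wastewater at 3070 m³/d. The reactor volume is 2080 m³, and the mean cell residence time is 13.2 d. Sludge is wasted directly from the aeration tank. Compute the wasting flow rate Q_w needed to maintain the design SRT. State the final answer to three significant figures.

Q_w ≈ 158 m³/d

With mixed-liquor wasting, θ_c = V/Q_w, so Q_w = V/θ_c = 2080/13.2 = 157.6 m³/d.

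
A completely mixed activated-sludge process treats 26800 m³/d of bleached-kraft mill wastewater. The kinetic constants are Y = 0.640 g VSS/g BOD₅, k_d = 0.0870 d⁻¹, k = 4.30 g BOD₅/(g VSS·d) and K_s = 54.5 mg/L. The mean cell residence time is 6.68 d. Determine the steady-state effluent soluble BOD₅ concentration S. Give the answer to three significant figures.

S ≈ 5.13 mg/L

For a completely mixed reactor with recycle the Lawrence–McCarty relation gives S = K_s·(1 + k_d·θ_c) / [θ_c·(Y·k − k_d) − 1] = 54.5 × (1 + 0.0870 × 6.68) / [6.68 × (0.640 × 4.30 − 0.0870) − 1] = 86.17 / 16.80 = 5.129 mg/L.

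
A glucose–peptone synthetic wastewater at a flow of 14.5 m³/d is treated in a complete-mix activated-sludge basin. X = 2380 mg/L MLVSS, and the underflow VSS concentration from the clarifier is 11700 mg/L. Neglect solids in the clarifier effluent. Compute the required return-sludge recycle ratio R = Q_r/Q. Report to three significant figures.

R ≈ 0.255

Solids balance on the clarifier gives (1+R)X = R·X_r, so R = X/(X_r − X) = 2380 / (11700 − 2380) = 0.2554.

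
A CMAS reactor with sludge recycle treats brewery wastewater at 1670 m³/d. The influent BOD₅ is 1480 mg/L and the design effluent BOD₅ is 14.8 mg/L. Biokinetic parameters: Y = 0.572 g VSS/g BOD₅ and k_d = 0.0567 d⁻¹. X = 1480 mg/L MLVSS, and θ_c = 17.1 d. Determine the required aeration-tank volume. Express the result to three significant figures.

V ≈ 8210 m³

Rearranging the biomass balance for a CMAS with decay, V = Y·Q·ΔS·θ_c / [X·(1+k_d θ_c)] = 0.572 × 1670 × (1480 − 14.8) × 17.1 / [1480 × (1 + 0.0567 × 17.1)] = 2.39×10^7 / 2915 = 8211 m³.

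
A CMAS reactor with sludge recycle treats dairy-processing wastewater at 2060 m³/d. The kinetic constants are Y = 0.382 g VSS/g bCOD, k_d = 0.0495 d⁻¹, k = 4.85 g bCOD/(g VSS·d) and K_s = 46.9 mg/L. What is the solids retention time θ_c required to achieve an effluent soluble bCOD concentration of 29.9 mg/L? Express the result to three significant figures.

At the target effluent, Y k S/(K_s+S) = 0.382×4.85×29.9/76.80 = 0.7213 d⁻¹.
1/θ_c = 0.7213 − 0.0495 = 0.6718 d⁻¹, so θ_c = 1.489 d.

θ_c ≈ 1.49 d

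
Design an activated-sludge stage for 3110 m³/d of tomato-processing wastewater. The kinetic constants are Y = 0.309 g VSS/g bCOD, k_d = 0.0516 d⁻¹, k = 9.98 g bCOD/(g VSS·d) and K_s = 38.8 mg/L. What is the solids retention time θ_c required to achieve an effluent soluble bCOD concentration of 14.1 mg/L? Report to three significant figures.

θ_c ≈ 1.30 d

From 1/θ_c = Y·k·S/(K_s + S) − k_d: Y·k·S/(K_s+S) = 0.309 × 9.98 × 14.1 / (38.8 + 14.1) = 0.8220 d⁻¹.
Then 1/θ_c = μ − k_d = 0.8220 − 0.0516 = 0.7704 d⁻¹, giving θ_c = 1.298 d.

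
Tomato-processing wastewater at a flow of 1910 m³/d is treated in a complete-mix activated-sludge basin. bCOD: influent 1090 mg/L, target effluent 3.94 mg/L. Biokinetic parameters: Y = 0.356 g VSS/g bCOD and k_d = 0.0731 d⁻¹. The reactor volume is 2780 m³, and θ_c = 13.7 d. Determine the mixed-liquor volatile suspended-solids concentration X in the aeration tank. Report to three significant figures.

X ≈ 1820 mg/L

Solving the biomass balance for X: X = Y Q (S₀−S) θ_c / [V (1+k_d θ_c)] = 0.356 × 1910 × (1090 − 3.94) × 13.7 / [2780 × (1 + 0.0731 × 13.7)] = 1818 mg/L.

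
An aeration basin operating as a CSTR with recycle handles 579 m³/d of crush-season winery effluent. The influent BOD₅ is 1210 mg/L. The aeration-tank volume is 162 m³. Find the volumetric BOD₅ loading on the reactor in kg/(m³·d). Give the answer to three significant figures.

Applied BOD₅ load per unit volume = Q·S₀/V = (579 × 1210/1000)/162.0 = 4.325 kg BOD₅·m⁻³·d⁻¹.

L_v ≈ 4.32 kg BOD₅/(m³·d)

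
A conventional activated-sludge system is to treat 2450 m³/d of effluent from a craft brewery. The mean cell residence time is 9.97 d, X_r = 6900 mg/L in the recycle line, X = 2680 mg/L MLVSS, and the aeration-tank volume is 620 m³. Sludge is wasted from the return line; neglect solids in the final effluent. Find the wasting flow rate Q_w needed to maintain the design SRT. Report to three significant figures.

Q_w ≈ 24.2 m³/d

Q_w = (V·X)/(θ_c X_r) = 620.0 × 2680 / (9.97 × 6900) = 24.15 m³/d.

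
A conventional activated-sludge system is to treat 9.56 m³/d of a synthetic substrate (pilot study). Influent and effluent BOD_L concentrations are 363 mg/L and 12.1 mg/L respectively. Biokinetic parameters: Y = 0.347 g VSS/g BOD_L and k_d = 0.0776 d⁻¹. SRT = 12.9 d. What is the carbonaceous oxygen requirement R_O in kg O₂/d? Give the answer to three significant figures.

R_O ≈ 2.53 kg O₂/d

The observed yield is Y_obs = Y/(1 + k_d·θ_c) = 0.347 / (1 + 0.0776 × 12.9) = 0.347 / 2.001 = 0.1734 g VSS per g BOD_L removed.
Mass of BOD_L removed per day: Q(S₀ − S) = 9.56 × 350.9 g/m³ = 3.355 kg/d.
Net sludge production P_X = 0.1734 × 3.355 = 0.5817 kg VSS/d.
R_O = Q·ΔS − 1.42 P_X = 3.355 − 0.8260 = 2.529 kg O₂/d.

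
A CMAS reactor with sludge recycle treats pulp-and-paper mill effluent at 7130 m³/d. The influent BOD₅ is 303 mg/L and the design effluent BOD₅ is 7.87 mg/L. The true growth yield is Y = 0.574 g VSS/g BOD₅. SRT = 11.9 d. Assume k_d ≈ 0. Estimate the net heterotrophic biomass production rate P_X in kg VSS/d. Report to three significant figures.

P_X ≈ 1210 kg VSS/d

No decay correction is needed, so Y_obs = Y = 0.574.
Mass of BOD₅ removed per day: Q(S₀ − S) = 7130 × 295.1 g/m³ = 2104 kg/d.
Biomass produced: P_X = Y_obs·Q·ΔS = 0.5740 × 2104 ≈ 1208 kg VSS/d.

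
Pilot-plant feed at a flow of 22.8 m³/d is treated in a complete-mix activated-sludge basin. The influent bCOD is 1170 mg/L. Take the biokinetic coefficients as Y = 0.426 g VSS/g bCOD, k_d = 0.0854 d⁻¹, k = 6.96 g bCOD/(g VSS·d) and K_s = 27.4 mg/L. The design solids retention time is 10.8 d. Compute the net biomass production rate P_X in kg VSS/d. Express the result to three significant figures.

P_X ≈ 5.90 kg VSS/d

For a completely mixed reactor with recycle the Lawrence–McCarty relation gives S = K_s·(1 + k_d·θ_c) / [θ_c·(Y·k − k_d) − 1] = 27.4 × (1 + 0.0854 × 10.8) / [10.8 × (0.426 × 6.96 − 0.0854) − 1] = 52.67 / 30.10 = 1.750 mg/L.
Y_obs = Y / (1 + k_d θ_c) = 0.426 / (1 + 0.0854 × 10.8) = 0.426 / 1.922 = 0.2216.
Substrate removed = Q·(S₀ − S) = 22.8 m³/d × (1170 − 1.75) g/m³ = 2.66×10^4 g/d = 26.64 kg/d.
Biomass produced: P_X = Y_obs·Q·ΔS = 0.2216 × 26.64 ≈ 5.903 kg VSS/d.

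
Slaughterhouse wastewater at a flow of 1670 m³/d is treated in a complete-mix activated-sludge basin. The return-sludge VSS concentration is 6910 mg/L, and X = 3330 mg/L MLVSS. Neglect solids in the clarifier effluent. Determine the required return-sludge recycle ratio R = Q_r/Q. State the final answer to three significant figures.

R ≈ 0.930

R = Q_r/Q = X/(X_r − X) = 3330 / (6910 − 3330) = 0.9302.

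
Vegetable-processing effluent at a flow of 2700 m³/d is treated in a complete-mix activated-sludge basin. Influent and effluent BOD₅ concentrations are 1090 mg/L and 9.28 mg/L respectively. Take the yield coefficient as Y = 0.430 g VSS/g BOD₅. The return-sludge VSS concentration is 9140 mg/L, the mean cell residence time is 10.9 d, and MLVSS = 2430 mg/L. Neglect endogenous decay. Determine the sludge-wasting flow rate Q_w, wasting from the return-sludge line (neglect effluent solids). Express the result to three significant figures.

Q_w ≈ 137 m³/d

With k_d = 0 the design equation reduces to V = Y Q (S₀−S) θ_c / X = 0.430 × 2700 × (1090 − 9.28) × 10.9 / 2430 = 5628 m³.
θ_c = V·X/(Q_w·X_r) when wasting from the recycle, so Q_w = V·X/(θ_c·X_r) = 5628 × 2430 / (10.9 × 9140) = 137.3 m³/d.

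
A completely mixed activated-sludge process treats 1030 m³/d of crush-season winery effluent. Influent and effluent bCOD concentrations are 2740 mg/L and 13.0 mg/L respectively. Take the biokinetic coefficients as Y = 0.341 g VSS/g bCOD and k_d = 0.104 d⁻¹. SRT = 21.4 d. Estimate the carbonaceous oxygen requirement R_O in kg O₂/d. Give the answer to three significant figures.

Observed yield with endogenous decay: Y_obs = Y / (1 + k_d·θ_c) = 0.341 / (1 + 0.104 × 21.4) = 0.341 / 3.226 = 0.1057 g VSS/g bCOD.
Mass of bCOD removed per day: Q(S₀ − S) = 1030 × 2727 g/m³ = 2809 kg/d.
Net sludge production P_X = 0.1057 × 2809 = 296.9 kg VSS/d.
R_O = Q·(S₀ − S) − 1.42·P_X = 2809 − 1.42 × 296.9 = 2387 kg O₂/d.

R_O ≈ 2390 kg O₂/d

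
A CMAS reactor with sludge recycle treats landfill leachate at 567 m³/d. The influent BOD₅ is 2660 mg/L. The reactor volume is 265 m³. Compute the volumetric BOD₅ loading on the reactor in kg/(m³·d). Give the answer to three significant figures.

L_v ≈ 5.69 kg BOD₅/(m³·d)

Applied BOD₅ load per unit volume = Q·S₀/V = (567 × 2660/1000)/265.0 = 5.691 kg BOD₅·m⁻³·d⁻¹.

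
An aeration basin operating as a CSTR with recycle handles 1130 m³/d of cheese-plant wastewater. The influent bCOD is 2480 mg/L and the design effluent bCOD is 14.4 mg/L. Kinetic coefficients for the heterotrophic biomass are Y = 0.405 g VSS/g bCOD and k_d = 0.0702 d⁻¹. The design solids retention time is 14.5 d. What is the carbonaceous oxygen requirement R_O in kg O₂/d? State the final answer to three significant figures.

The observed yield is Y_obs = Y/(1 + k_d·θ_c) = 0.405 / (1 + 0.0702 × 14.5) = 0.405 / 2.018 = 0.2007 g VSS per g bCOD removed.
Mass of bCOD removed per day: Q(S₀ − S) = 1130 × 2466 g/m³ = 2786 kg/d.
Biomass synthesised: P_X = Y_obs × 2786 = 559.2 kg VSS/d.
R_O = Q·(S₀ − S) − 1.42·P_X = 2786 − 1.42 × 559.2 = 1992 kg O₂/d.

R_O ≈ 1990 kg O₂/d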